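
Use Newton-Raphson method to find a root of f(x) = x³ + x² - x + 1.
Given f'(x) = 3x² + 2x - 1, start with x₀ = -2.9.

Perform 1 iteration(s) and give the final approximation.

f(x) = x³ + x² - x + 1
f'(x) = 3x² + 2x - 1
x₀ = -2.9

Newton-Raphson formula: x_{n+1} = x_n - f(x_n)/f'(x_n)

Iteration 1:
  f(-2.900000) = -12.079000
  f'(-2.900000) = 18.430000
  x_1 = -2.900000 - (-12.079000)/18.430000 = -2.244601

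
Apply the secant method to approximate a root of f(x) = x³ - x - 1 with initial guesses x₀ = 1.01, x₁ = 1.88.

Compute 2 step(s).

f(x) = x³ - x - 1
x₀ = 1.01, x₁ = 1.88

Secant formula: x_{n+1} = x_n - f(x_n)(x_n - x_{n-1})/(f(x_n) - f(x_{n-1}))

Iteration 1:
  f(1.010000) = -0.979699
  f(1.880000) = 3.764672
  x_2 = 1.880000 - 3.764672×(1.880000 - 1.010000)/(3.764672 - (-0.979699))
       = 1.189653
Iteration 2:
  f(1.880000) = 3.764672
  f(1.189653) = -0.505969
  x_3 = 1.189653 - (-0.505969)×(1.189653 - 1.880000)/(-0.505969 - 3.764672)
       = 1.271442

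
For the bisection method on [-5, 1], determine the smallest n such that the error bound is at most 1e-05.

We need (b-a)/2^n ≤ 1e-05
(1 - (-5))/2^n ≤ 1e-05
6/2^n ≤ 1e-05
2^n ≥ 600000
n ≥ log₂(600000) = 19.19
n ≥ 20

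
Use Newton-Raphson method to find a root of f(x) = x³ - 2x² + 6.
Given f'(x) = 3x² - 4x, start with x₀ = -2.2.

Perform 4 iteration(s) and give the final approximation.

f(x) = x³ - 2x² + 6
f'(x) = 3x² - 4x
x₀ = -2.2

Newton-Raphson formula: x_{n+1} = x_n - f(x_n)/f'(x_n)

Iteration 1:
  f(-2.200000) = -14.328000
  f'(-2.200000) = 23.320000
  x_1 = -2.200000 - (-14.328000)/23.320000 = -1.585592
Iteration 2:
  f(-1.585592) = -3.014541
  f'(-1.585592) = 13.884671
  x_2 = -1.585592 - (-3.014541)/13.884671 = -1.368479
Iteration 3:
  f(-1.368479) = -0.308267
  f'(-1.368479) = 11.092119
  x_3 = -1.368479 - (-0.308267)/11.092119 = -1.340687
Iteration 4:
  f(-1.340687) = -0.004694
  f'(-1.340687) = 10.755078
  x_4 = -1.340687 - (-0.004694)/10.755078 = -1.340251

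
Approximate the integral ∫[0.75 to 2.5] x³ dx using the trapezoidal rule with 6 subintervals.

f(x) = x³
a = 0.75, b = 2.5, n = 6
h = (b - a)/n = 0.291667

Trapezoidal rule: (h/2)[f(x₀) + 2f(x₁) + 2f(x₂) + ... + f(xₙ)]

x_0 = 0.7500, f(x_0) = 0.421875, coefficient = 1
x_1 = 1.0417, f(x_1) = 1.130281, coefficient = 2
x_2 = 1.3333, f(x_2) = 2.370370, coefficient = 2
x_3 = 1.6250, f(x_3) = 4.291016, coefficient = 2
x_4 = 1.9167, f(x_4) = 7.041088, coefficient = 2
x_5 = 2.2083, f(x_5) = 10.769459, coefficient = 2
x_6 = 2.5000, f(x_6) = 15.625000, coefficient = 1

I ≈ (0.291667/2) × 67.251302 = 9.807482
Exact value: 9.686523
Error: 0.120958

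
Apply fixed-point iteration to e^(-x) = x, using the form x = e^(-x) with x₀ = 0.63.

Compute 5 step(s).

Equation: e^(-x) = x
Fixed-point form: x = e^(-x)
x₀ = 0.63

x_1 = g(0.630000) = 0.532592
x_2 = g(0.532592) = 0.587081
x_3 = g(0.587081) = 0.555948
x_4 = g(0.555948) = 0.573529
x_5 = g(0.573529) = 0.563533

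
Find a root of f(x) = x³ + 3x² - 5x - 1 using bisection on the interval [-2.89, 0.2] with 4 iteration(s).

f(x) = x³ + 3x² - 5x - 1
Initial interval: [-2.89, 0.2]

Iteration 1:
  c_1 = (-2.890000 + 0.200000)/2 = -1.345000
  f(c_1) = f(-1.345000) = 8.718936
  f(a) × f(c) ≥ 0, new interval: [-1.345000, 0.200000]
Iteration 2:
  c_2 = (-1.345000 + 0.200000)/2 = -0.572500
  f(c_2) = f(-0.572500) = 2.658128
  f(a) × f(c) ≥ 0, new interval: [-0.572500, 0.200000]
Iteration 3:
  c_3 = (-0.572500 + 0.200000)/2 = -0.186250
  f(c_3) = f(-0.186250) = 0.028856
  f(a) × f(c) ≥ 0, new interval: [-0.186250, 0.200000]
Iteration 4:
  c_4 = (-0.186250 + 0.200000)/2 = 0.006875
  f(c_4) = f(0.006875) = -1.034233
  f(a) × f(c) < 0, new interval: [-0.186250, 0.006875]

After 4 iteration(s), the approximation is c_4 = 0.006875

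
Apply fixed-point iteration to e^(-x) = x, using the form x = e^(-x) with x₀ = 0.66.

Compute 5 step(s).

Equation: e^(-x) = x
Fixed-point form: x = e^(-x)
x₀ = 0.66

x_1 = g(0.660000) = 0.516851
x_2 = g(0.516851) = 0.596395
x_3 = g(0.596395) = 0.550793
x_4 = g(0.550793) = 0.576492
x_5 = g(0.576492) = 0.561866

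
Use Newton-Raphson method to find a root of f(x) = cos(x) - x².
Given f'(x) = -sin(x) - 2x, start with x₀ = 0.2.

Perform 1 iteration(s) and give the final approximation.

f(x) = cos(x) - x²
f'(x) = -sin(x) - 2x
x₀ = 0.2

Newton-Raphson formula: x_{n+1} = x_n - f(x_n)/f'(x_n)

Iteration 1:
  f(0.200000) = 0.940067
  f'(0.200000) = -0.598669
  x_1 = 0.200000 - 0.940067/(-0.598669) = 1.770260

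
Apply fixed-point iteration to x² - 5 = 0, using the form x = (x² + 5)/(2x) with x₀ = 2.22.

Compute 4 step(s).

Equation: x² - 5 = 0
Fixed-point form: x = (x² + 5)/(2x)
x₀ = 2.22

x_1 = g(2.220000) = 2.236126
x_2 = g(2.236126) = 2.236068
x_3 = g(2.236068) = 2.236068
x_4 = g(2.236068) = 2.236068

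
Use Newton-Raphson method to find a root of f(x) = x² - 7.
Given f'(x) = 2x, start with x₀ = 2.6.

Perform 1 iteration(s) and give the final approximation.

f(x) = x² - 7
f'(x) = 2x
x₀ = 2.6

Newton-Raphson formula: x_{n+1} = x_n - f(x_n)/f'(x_n)

Iteration 1:
  f(2.600000) = -0.240000
  f'(2.600000) = 5.200000
  x_1 = 2.600000 - (-0.240000)/5.200000 = 2.646154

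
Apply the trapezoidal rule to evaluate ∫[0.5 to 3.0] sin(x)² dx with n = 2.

f(x) = sin(x)²
a = 0.5, b = 3.0, n = 2
h = (b - a)/n = 1.250000

Trapezoidal rule: (h/2)[f(x₀) + 2f(x₁) + 2f(x₂) + ... + f(xₙ)]

x_0 = 0.5000, f(x_0) = 0.229849, coefficient = 1
x_1 = 1.7500, f(x_1) = 0.968228, coefficient = 2
x_2 = 3.0000, f(x_2) = 0.019915, coefficient = 1

I ≈ (1.250000/2) × 2.186220 = 1.366388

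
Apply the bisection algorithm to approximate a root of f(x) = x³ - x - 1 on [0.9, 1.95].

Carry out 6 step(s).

f(x) = x³ - x - 1
Initial interval: [0.9, 1.95]

Iteration 1:
  c_1 = (0.900000 + 1.950000)/2 = 1.425000
  f(c_1) = f(1.425000) = 0.468641
  f(a) × f(c) < 0, new interval: [0.900000, 1.425000]
Iteration 2:
  c_2 = (0.900000 + 1.425000)/2 = 1.162500
  f(c_2) = f(1.162500) = -0.591490
  f(a) × f(c) ≥ 0, new interval: [1.162500, 1.425000]
Iteration 3:
  c_3 = (1.162500 + 1.425000)/2 = 1.293750
  f(c_3) = f(1.293750) = -0.128285
  f(a) × f(c) ≥ 0, new interval: [1.293750, 1.425000]
Iteration 4:
  c_4 = (1.293750 + 1.425000)/2 = 1.359375
  f(c_4) = f(1.359375) = 0.152615
  f(a) × f(c) < 0, new interval: [1.293750, 1.359375]
Iteration 5:
  c_5 = (1.293750 + 1.359375)/2 = 1.326563
  f(c_5) = f(1.326563) = 0.007880
  f(a) × f(c) < 0, new interval: [1.293750, 1.326563]
Iteration 6:
  c_6 = (1.293750 + 1.326563)/2 = 1.310156
  f(c_6) = f(1.310156) = -0.061261
  f(a) × f(c) ≥ 0, new interval: [1.310156, 1.326563]

After 6 iteration(s), the approximation is c_6 = 1.310156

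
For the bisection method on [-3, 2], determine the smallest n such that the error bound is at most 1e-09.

We need (b-a)/2^n ≤ 1e-09
(2 - (-3))/2^n ≤ 1e-09
5/2^n ≤ 1e-09
2^n ≥ 5000000000
n ≥ log₂(5000000000) = 32.22
n ≥ 33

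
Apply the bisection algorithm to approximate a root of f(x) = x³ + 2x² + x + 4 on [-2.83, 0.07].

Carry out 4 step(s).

f(x) = x³ + 2x² + x + 4
Initial interval: [-2.83, 0.07]

Iteration 1:
  c_1 = (-2.830000 + 0.070000)/2 = -1.380000
  f(c_1) = f(-1.380000) = 3.800728
  f(a) × f(c) < 0, new interval: [-2.830000, -1.380000]
Iteration 2:
  c_2 = (-2.830000 + (-1.380000))/2 = -2.105000
  f(c_2) = f(-2.105000) = 1.429742
  f(a) × f(c) < 0, new interval: [-2.830000, -2.105000]
Iteration 3:
  c_3 = (-2.830000 + (-2.105000))/2 = -2.467500
  f(c_3) = f(-2.467500) = -1.313900
  f(a) × f(c) ≥ 0, new interval: [-2.467500, -2.105000]
Iteration 4:
  c_4 = (-2.467500 + (-2.105000))/2 = -2.286250
  f(c_4) = f(-2.286250) = 0.217539
  f(a) × f(c) < 0, new interval: [-2.467500, -2.286250]

After 4 iteration(s), the approximation is c_4 = -2.286250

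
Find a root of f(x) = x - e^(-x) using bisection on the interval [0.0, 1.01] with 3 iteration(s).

f(x) = x - e^(-x)
Initial interval: [0.0, 1.01]

Iteration 1:
  c_1 = (0.000000 + 1.010000)/2 = 0.505000
  f(c_1) = f(0.505000) = -0.098506
  f(a) × f(c) ≥ 0, new interval: [0.505000, 1.010000]
Iteration 2:
  c_2 = (0.505000 + 1.010000)/2 = 0.757500
  f(c_2) = f(0.757500) = 0.288663
  f(a) × f(c) < 0, new interval: [0.505000, 0.757500]
Iteration 3:
  c_3 = (0.505000 + 0.757500)/2 = 0.631250
  f(c_3) = f(0.631250) = 0.099324
  f(a) × f(c) < 0, new interval: [0.505000, 0.631250]

After 3 iteration(s), the approximation is c_3 = 0.631250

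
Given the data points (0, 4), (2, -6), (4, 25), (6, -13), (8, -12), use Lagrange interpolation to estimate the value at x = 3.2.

Lagrange interpolation formula:
P(x) = Σ yᵢ × Lᵢ(x)
where Lᵢ(x) = Π_{j≠i} (x - xⱼ)/(xᵢ - xⱼ)

L_0(3.2) = (3.2 - 2)/(0 - 2) × (3.2 - 4)/(0 - 4) × (3.2 - 6)/(0 - 6) × (3.2 - 8)/(0 - 8) = -0.033600
L_1(3.2) = (3.2 - 0)/(2 - 0) × (3.2 - 4)/(2 - 4) × (3.2 - 6)/(2 - 6) × (3.2 - 8)/(2 - 8) = 0.358400
L_2(3.2) = (3.2 - 0)/(4 - 0) × (3.2 - 2)/(4 - 2) × (3.2 - 6)/(4 - 6) × (3.2 - 8)/(4 - 8) = 0.806400
L_3(3.2) = (3.2 - 0)/(6 - 0) × (3.2 - 2)/(6 - 2) × (3.2 - 4)/(6 - 4) × (3.2 - 8)/(6 - 8) = -0.153600
L_4(3.2) = (3.2 - 0)/(8 - 0) × (3.2 - 2)/(8 - 2) × (3.2 - 4)/(8 - 4) × (3.2 - 6)/(8 - 6) = 0.022400

P(3.2) = 4×L_0(3.2) + (-6)×L_1(3.2) + 25×L_2(3.2) + (-13)×L_3(3.2) + (-12)×L_4(3.2)
P(3.2) = 19.603200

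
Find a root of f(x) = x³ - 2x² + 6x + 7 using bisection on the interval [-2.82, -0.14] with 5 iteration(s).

f(x) = x³ - 2x² + 6x + 7
Initial interval: [-2.82, -0.14]

Iteration 1:
  c_1 = (-2.820000 + (-0.140000))/2 = -1.480000
  f(c_1) = f(-1.480000) = -9.502592
  f(a) × f(c) ≥ 0, new interval: [-1.480000, -0.140000]
Iteration 2:
  c_2 = (-1.480000 + (-0.140000))/2 = -0.810000
  f(c_2) = f(-0.810000) = 0.296359
  f(a) × f(c) < 0, new interval: [-1.480000, -0.810000]
Iteration 3:
  c_3 = (-1.480000 + (-0.810000))/2 = -1.145000
  f(c_3) = f(-1.145000) = -3.993174
  f(a) × f(c) ≥ 0, new interval: [-1.145000, -0.810000]
Iteration 4:
  c_4 = (-1.145000 + (-0.810000))/2 = -0.977500
  f(c_4) = f(-0.977500) = -1.710020
  f(a) × f(c) ≥ 0, new interval: [-0.977500, -0.810000]
Iteration 5:
  c_5 = (-0.977500 + (-0.810000))/2 = -0.893750
  f(c_5) = f(-0.893750) = -0.673996
  f(a) × f(c) ≥ 0, new interval: [-0.893750, -0.810000]

After 5 iteration(s), the approximation is c_5 = -0.893750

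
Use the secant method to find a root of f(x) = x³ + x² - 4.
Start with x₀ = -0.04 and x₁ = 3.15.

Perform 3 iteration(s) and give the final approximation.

f(x) = x³ + x² - 4
x₀ = -0.04, x₁ = 3.15

Secant formula: x_{n+1} = x_n - f(x_n)(x_n - x_{n-1})/(f(x_n) - f(x_{n-1}))

Iteration 1:
  f(-0.040000) = -3.998464
  f(3.150000) = 37.178375
  x_2 = 3.150000 - 37.178375×(3.150000 - (-0.040000))/(37.178375 - (-3.998464))
       = 0.269764
Iteration 2:
  f(3.150000) = 37.178375
  f(0.269764) = -3.907596
  x_3 = 0.269764 - (-3.907596)×(0.269764 - 3.150000)/(-3.907596 - 37.178375)
       = 0.543697
Iteration 3:
  f(0.269764) = -3.907596
  f(0.543697) = -3.543674
  x_4 = 0.543697 - (-3.543674)×(0.543697 - 0.269764)/(-3.543674 - (-3.907596))
       = 3.211102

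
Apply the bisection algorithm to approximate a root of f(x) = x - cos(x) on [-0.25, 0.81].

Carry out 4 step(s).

f(x) = x - cos(x)
Initial interval: [-0.25, 0.81]

Iteration 1:
  c_1 = (-0.250000 + 0.810000)/2 = 0.280000
  f(c_1) = f(0.280000) = -0.681055
  f(a) × f(c) ≥ 0, new interval: [0.280000, 0.810000]
Iteration 2:
  c_2 = (0.280000 + 0.810000)/2 = 0.545000
  f(c_2) = f(0.545000) = -0.310127
  f(a) × f(c) ≥ 0, new interval: [0.545000, 0.810000]
Iteration 3:
  c_3 = (0.545000 + 0.810000)/2 = 0.677500
  f(c_3) = f(0.677500) = -0.101642
  f(a) × f(c) ≥ 0, new interval: [0.677500, 0.810000]
Iteration 4:
  c_4 = (0.677500 + 0.810000)/2 = 0.743750
  f(c_4) = f(0.743750) = 0.007815
  f(a) × f(c) < 0, new interval: [0.677500, 0.743750]

After 4 iteration(s), the approximation is c_4 = 0.743750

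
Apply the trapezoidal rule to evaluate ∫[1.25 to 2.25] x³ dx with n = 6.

f(x) = x³
a = 1.25, b = 2.25, n = 6
h = (b - a)/n = 0.166667

Trapezoidal rule: (h/2)[f(x₀) + 2f(x₁) + 2f(x₂) + ... + f(xₙ)]

x_0 = 1.2500, f(x_0) = 1.953125, coefficient = 1
x_1 = 1.4167, f(x_1) = 2.843171, coefficient = 2
x_2 = 1.5833, f(x_2) = 3.969329, coefficient = 2
x_3 = 1.7500, f(x_3) = 5.359375, coefficient = 2
x_4 = 1.9167, f(x_4) = 7.041088, coefficient = 2
x_5 = 2.0833, f(x_5) = 9.042245, coefficient = 2
x_6 = 2.2500, f(x_6) = 11.390625, coefficient = 1

I ≈ (0.166667/2) × 69.854167 = 5.821181
Exact value: 5.796875
Error: 0.024306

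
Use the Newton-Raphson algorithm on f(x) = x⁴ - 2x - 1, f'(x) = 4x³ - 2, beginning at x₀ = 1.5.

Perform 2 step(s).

f(x) = x⁴ - 2x - 1
f'(x) = 4x³ - 2
x₀ = 1.5

Newton-Raphson formula: x_{n+1} = x_n - f(x_n)/f'(x_n)

Iteration 1:
  f(1.500000) = 1.062500
  f'(1.500000) = 11.500000
  x_1 = 1.500000 - 1.062500/11.500000 = 1.407609
Iteration 2:
  f(1.407609) = 0.110579
  f'(1.407609) = 9.155931
  x_2 = 1.407609 - 0.110579/9.155931 = 1.395531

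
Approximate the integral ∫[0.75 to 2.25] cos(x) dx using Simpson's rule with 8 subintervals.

f(x) = cos(x)
a = 0.75, b = 2.25, n = 8
h = (b - a)/n = 0.187500

Simpson's rule: (h/3)[f(x₀) + 4f(x₁) + 2f(x₂) + ... + f(xₙ)]

x_0 = 0.7500, f(x_0) = 0.731689, coefficient = 1
x_1 = 0.9375, f(x_1) = 0.591805, coefficient = 4
x_2 = 1.1250, f(x_2) = 0.431177, coefficient = 2
x_3 = 1.3125, f(x_3) = 0.255434, coefficient = 4
x_4 = 1.5000, f(x_4) = 0.070737, coefficient = 2
x_5 = 1.6875, f(x_5) = -0.116439, coefficient = 4
x_6 = 1.8750, f(x_6) = -0.299534, coefficient = 2
x_7 = 2.0625, f(x_7) = -0.472128, coefficient = 4
x_8 = 2.2500, f(x_8) = -0.628174, coefficient = 1

I ≈ (0.187500/3) × 1.542962 = 0.096435
Exact value: 0.096434
Error: 0.000001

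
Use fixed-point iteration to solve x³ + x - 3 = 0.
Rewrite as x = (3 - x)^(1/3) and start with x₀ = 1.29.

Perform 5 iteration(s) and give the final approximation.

Equation: x³ + x - 3 = 0
Fixed-point form: x = (3 - x)^(1/3)
x₀ = 1.29

x_1 = g(1.290000) = 1.195819
x_2 = g(1.195819) = 1.217382
x_3 = g(1.217382) = 1.212512
x_4 = g(1.212512) = 1.213615
x_5 = g(1.213615) = 1.213366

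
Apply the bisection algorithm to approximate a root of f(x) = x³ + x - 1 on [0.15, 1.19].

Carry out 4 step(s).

f(x) = x³ + x - 1
Initial interval: [0.15, 1.19]

Iteration 1:
  c_1 = (0.150000 + 1.190000)/2 = 0.670000
  f(c_1) = f(0.670000) = -0.029237
  f(a) × f(c) ≥ 0, new interval: [0.670000, 1.190000]
Iteration 2:
  c_2 = (0.670000 + 1.190000)/2 = 0.930000
  f(c_2) = f(0.930000) = 0.734357
  f(a) × f(c) < 0, new interval: [0.670000, 0.930000]
Iteration 3:
  c_3 = (0.670000 + 0.930000)/2 = 0.800000
  f(c_3) = f(0.800000) = 0.312000
  f(a) × f(c) < 0, new interval: [0.670000, 0.800000]
Iteration 4:
  c_4 = (0.670000 + 0.800000)/2 = 0.735000
  f(c_4) = f(0.735000) = 0.132065
  f(a) × f(c) < 0, new interval: [0.670000, 0.735000]

After 4 iteration(s), the approximation is c_4 = 0.735000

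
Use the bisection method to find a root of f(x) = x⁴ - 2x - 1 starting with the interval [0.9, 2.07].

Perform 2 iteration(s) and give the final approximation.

f(x) = x⁴ - 2x - 1
Initial interval: [0.9, 2.07]

Iteration 1:
  c_1 = (0.900000 + 2.070000)/2 = 1.485000
  f(c_1) = f(1.485000) = 0.893017
  f(a) × f(c) < 0, new interval: [0.900000, 1.485000]
Iteration 2:
  c_2 = (0.900000 + 1.485000)/2 = 1.192500
  f(c_2) = f(1.192500) = -1.362756
  f(a) × f(c) ≥ 0, new interval: [1.192500, 1.485000]

After 2 iteration(s), the approximation is c_2 = 1.192500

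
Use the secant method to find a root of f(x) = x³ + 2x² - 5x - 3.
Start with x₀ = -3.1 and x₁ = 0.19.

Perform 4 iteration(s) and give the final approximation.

f(x) = x³ + 2x² - 5x - 3
x₀ = -3.1, x₁ = 0.19

Secant formula: x_{n+1} = x_n - f(x_n)(x_n - x_{n-1})/(f(x_n) - f(x_{n-1}))

Iteration 1:
  f(-3.100000) = 1.929000
  f(0.190000) = -3.870941
  x_2 = 0.190000 - (-3.870941)×(0.190000 - (-3.100000))/(-3.870941 - 1.929000)
       = -2.005780
Iteration 2:
  f(0.190000) = -3.870941
  f(-2.005780) = 7.005646
  x_3 = -2.005780 - 7.005646×(-2.005780 - 0.190000)/(7.005646 - (-3.870941))
       = -0.591471
Iteration 3:
  f(-2.005780) = 7.005646
  f(-0.591471) = 0.450111
  x_4 = -0.591471 - 0.450111×(-0.591471 - (-2.005780))/(0.450111 - 7.005646)
       = -0.494363
Iteration 4:
  f(-0.591471) = 0.450111
  f(-0.494363) = -0.160217
  x_5 = -0.494363 - (-0.160217)×(-0.494363 - (-0.591471))/(-0.160217 - 0.450111)
       = -0.519855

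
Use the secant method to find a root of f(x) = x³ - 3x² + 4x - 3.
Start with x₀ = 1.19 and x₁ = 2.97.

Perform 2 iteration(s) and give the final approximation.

f(x) = x³ - 3x² + 4x - 3
x₀ = 1.19, x₁ = 2.97

Secant formula: x_{n+1} = x_n - f(x_n)(x_n - x_{n-1})/(f(x_n) - f(x_{n-1}))

Iteration 1:
  f(1.190000) = -0.803141
  f(2.970000) = 8.615373
  x_2 = 2.970000 - 8.615373×(2.970000 - 1.190000)/(8.615373 - (-0.803141))
       = 1.341785
Iteration 2:
  f(2.970000) = 8.615373
  f(1.341785) = -0.618288
  x_3 = 1.341785 - (-0.618288)×(1.341785 - 2.970000)/(-0.618288 - 8.615373)
       = 1.450811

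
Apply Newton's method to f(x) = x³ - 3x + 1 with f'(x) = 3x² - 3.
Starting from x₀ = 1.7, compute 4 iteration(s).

f(x) = x³ - 3x + 1
f'(x) = 3x² - 3
x₀ = 1.7

Newton-Raphson formula: x_{n+1} = x_n - f(x_n)/f'(x_n)

Iteration 1:
  f(1.700000) = 0.813000
  f'(1.700000) = 5.670000
  x_1 = 1.700000 - 0.813000/5.670000 = 1.556614
Iteration 2:
  f(1.556614) = 0.101906
  f'(1.556614) = 4.269139
  x_2 = 1.556614 - 0.101906/4.269139 = 1.532743
Iteration 3:
  f(1.532743) = 0.002647
  f'(1.532743) = 4.047907
  x_3 = 1.532743 - 0.002647/4.047907 = 1.532089
Iteration 4:
  f(1.532089) = 0.000002
  f'(1.532089) = 4.041894
  x_4 = 1.532089 - 0.000002/4.041894 = 1.532089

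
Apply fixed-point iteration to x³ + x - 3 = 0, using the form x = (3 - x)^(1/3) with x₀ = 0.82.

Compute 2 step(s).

Equation: x³ + x - 3 = 0
Fixed-point form: x = (3 - x)^(1/3)
x₀ = 0.82

x_1 = g(0.820000) = 1.296638
x_2 = g(1.296638) = 1.194269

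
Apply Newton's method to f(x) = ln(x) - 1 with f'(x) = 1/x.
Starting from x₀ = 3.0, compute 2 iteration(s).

f(x) = ln(x) - 1
f'(x) = 1/x
x₀ = 3.0

Newton-Raphson formula: x_{n+1} = x_n - f(x_n)/f'(x_n)

Iteration 1:
  f(3.000000) = 0.098612
  f'(3.000000) = 0.333333
  x_1 = 3.000000 - 0.098612/0.333333 = 2.704163
Iteration 2:
  f(2.704163) = -0.005208
  f'(2.704163) = 0.369800
  x_2 = 2.704163 - (-0.005208)/0.369800 = 2.718245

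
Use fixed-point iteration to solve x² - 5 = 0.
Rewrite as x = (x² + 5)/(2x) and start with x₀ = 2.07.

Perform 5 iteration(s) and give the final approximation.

Equation: x² - 5 = 0
Fixed-point form: x = (x² + 5)/(2x)
x₀ = 2.07

x_1 = g(2.070000) = 2.242729
x_2 = g(2.242729) = 2.236078
x_3 = g(2.236078) = 2.236068
x_4 = g(2.236068) = 2.236068
x_5 = g(2.236068) = 2.236068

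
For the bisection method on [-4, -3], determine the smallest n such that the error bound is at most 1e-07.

We need (b-a)/2^n ≤ 1e-07
(-3 - (-4))/2^n ≤ 1e-07
1/2^n ≤ 1e-07
2^n ≥ 10000000
n ≥ log₂(10000000) = 23.25
n ≥ 24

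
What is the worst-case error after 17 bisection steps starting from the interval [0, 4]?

Bisection error bound: |error| ≤ (b-a)/2^n
|error| ≤ (4 - 0)/2^17 = 4/2^17
|error| ≤ 0.0000305176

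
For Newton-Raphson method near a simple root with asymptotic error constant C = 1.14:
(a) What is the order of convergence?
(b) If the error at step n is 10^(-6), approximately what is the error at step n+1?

(a) Newton-Raphson has quadratic (order 2) convergence near simple roots.
    This means |e_{n+1}| ≈ C|e_n|².

(b) With |e_n| = 10^(-6) and C = 1.14:
    |e_{n+1}| ≈ 1.14 × (10^(-6))² = 1.14 × 10^(-12)

(a) 2 (quadratic); (b) |e_{n+1}| ≈ 1.140e-12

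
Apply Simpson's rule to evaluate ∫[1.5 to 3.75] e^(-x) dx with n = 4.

f(x) = e^(-x)
a = 1.5, b = 3.75, n = 4
h = (b - a)/n = 0.562500

Simpson's rule: (h/3)[f(x₀) + 4f(x₁) + 2f(x₂) + ... + f(xₙ)]

x_0 = 1.5000, f(x_0) = 0.223130, coefficient = 1
x_1 = 2.0625, f(x_1) = 0.127136, coefficient = 4
x_2 = 2.6250, f(x_2) = 0.072440, coefficient = 2
x_3 = 3.1875, f(x_3) = 0.041275, coefficient = 4
x_4 = 3.7500, f(x_4) = 0.023518, coefficient = 1

I ≈ (0.562500/3) × 1.065170 = 0.199719
Exact value: 0.199612
Error: 0.000107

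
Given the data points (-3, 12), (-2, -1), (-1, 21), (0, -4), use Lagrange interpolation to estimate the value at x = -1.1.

Lagrange interpolation formula:
P(x) = Σ yᵢ × Lᵢ(x)
where Lᵢ(x) = Π_{j≠i} (x - xⱼ)/(xᵢ - xⱼ)

L_0(-1.1) = (-1.1 - (-2))/(-3 - (-2)) × (-1.1 - (-1))/(-3 - (-1)) × (-1.1 - 0)/(-3 - 0) = -0.016500
L_1(-1.1) = (-1.1 - (-3))/(-2 - (-3)) × (-1.1 - (-1))/(-2 - (-1)) × (-1.1 - 0)/(-2 - 0) = 0.104500
L_2(-1.1) = (-1.1 - (-3))/(-1 - (-3)) × (-1.1 - (-2))/(-1 - (-2)) × (-1.1 - 0)/(-1 - 0) = 0.940500
L_3(-1.1) = (-1.1 - (-3))/(0 - (-3)) × (-1.1 - (-2))/(0 - (-2)) × (-1.1 - (-1))/(0 - (-1)) = -0.028500

P(-1.1) = 12×L_0(-1.1) + (-1)×L_1(-1.1) + 21×L_2(-1.1) + (-4)×L_3(-1.1)
P(-1.1) = 19.562000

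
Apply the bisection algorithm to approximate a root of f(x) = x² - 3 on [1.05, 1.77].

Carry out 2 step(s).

f(x) = x² - 3
Initial interval: [1.05, 1.77]

Iteration 1:
  c_1 = (1.050000 + 1.770000)/2 = 1.410000
  f(c_1) = f(1.410000) = -1.011900
  f(a) × f(c) ≥ 0, new interval: [1.410000, 1.770000]
Iteration 2:
  c_2 = (1.410000 + 1.770000)/2 = 1.590000
  f(c_2) = f(1.590000) = -0.471900
  f(a) × f(c) ≥ 0, new interval: [1.590000, 1.770000]

After 2 iteration(s), the approximation is c_2 = 1.590000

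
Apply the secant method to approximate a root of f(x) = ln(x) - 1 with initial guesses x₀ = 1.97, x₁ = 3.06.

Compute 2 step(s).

f(x) = ln(x) - 1
x₀ = 1.97, x₁ = 3.06

Secant formula: x_{n+1} = x_n - f(x_n)(x_n - x_{n-1})/(f(x_n) - f(x_{n-1}))

Iteration 1:
  f(1.970000) = -0.321966
  f(3.060000) = 0.118415
  x_2 = 3.060000 - 0.118415×(3.060000 - 1.970000)/(0.118415 - (-0.321966))
       = 2.766908
Iteration 2:
  f(3.060000) = 0.118415
  f(2.766908) = 0.017730
  x_3 = 2.766908 - 0.017730×(2.766908 - 3.060000)/(0.017730 - 0.118415)
       = 2.715295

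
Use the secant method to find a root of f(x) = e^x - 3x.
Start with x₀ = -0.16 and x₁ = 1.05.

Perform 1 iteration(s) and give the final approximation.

f(x) = e^x - 3x
x₀ = -0.16, x₁ = 1.05

Secant formula: x_{n+1} = x_n - f(x_n)(x_n - x_{n-1})/(f(x_n) - f(x_{n-1}))

Iteration 1:
  f(-0.160000) = 1.332144
  f(1.050000) = -0.292349
  x_2 = 1.050000 - (-0.292349)×(1.050000 - (-0.160000))/(-0.292349 - 1.332144)
       = 0.832245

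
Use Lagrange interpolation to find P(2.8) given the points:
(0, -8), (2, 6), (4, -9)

Lagrange interpolation formula:
P(x) = Σ yᵢ × Lᵢ(x)
where Lᵢ(x) = Π_{j≠i} (x - xⱼ)/(xᵢ - xⱼ)

L_0(2.8) = (2.8 - 2)/(0 - 2) × (2.8 - 4)/(0 - 4) = -0.120000
L_1(2.8) = (2.8 - 0)/(2 - 0) × (2.8 - 4)/(2 - 4) = 0.840000
L_2(2.8) = (2.8 - 0)/(4 - 0) × (2.8 - 2)/(4 - 2) = 0.280000

P(2.8) = (-8)×L_0(2.8) + 6×L_1(2.8) + (-9)×L_2(2.8)
P(2.8) = 3.480000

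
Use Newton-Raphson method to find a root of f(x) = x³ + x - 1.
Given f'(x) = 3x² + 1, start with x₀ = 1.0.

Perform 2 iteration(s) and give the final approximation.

f(x) = x³ + x - 1
f'(x) = 3x² + 1
x₀ = 1.0

Newton-Raphson formula: x_{n+1} = x_n - f(x_n)/f'(x_n)

Iteration 1:
  f(1.000000) = 1.000000
  f'(1.000000) = 4.000000
  x_1 = 1.000000 - 1.000000/4.000000 = 0.750000
Iteration 2:
  f(0.750000) = 0.171875
  f'(0.750000) = 2.687500
  x_2 = 0.750000 - 0.171875/2.687500 = 0.686047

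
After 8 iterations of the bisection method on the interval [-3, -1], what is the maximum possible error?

Bisection error bound: |error| ≤ (b-a)/2^n
|error| ≤ (-1 - (-3))/2^8 = 2/2^8
|error| ≤ 0.0078125000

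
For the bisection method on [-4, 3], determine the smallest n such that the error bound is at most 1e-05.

We need (b-a)/2^n ≤ 1e-05
(3 - (-4))/2^n ≤ 1e-05
7/2^n ≤ 1e-05
2^n ≥ 700000
n ≥ log₂(700000) = 19.42
n ≥ 20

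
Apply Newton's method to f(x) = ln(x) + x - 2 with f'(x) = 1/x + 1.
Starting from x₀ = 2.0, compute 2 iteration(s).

f(x) = ln(x) + x - 2
f'(x) = 1/x + 1
x₀ = 2.0

Newton-Raphson formula: x_{n+1} = x_n - f(x_n)/f'(x_n)

Iteration 1:
  f(2.000000) = 0.693147
  f'(2.000000) = 1.500000
  x_1 = 2.000000 - 0.693147/1.500000 = 1.537902
Iteration 2:
  f(1.537902) = -0.031679
  f'(1.537902) = 1.650237
  x_2 = 1.537902 - (-0.031679)/1.650237 = 1.557099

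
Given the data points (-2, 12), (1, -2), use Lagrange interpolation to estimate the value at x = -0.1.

Lagrange interpolation formula:
P(x) = Σ yᵢ × Lᵢ(x)
where Lᵢ(x) = Π_{j≠i} (x - xⱼ)/(xᵢ - xⱼ)

L_0(-0.1) = (-0.1 - 1)/(-2 - 1) = 0.366667
L_1(-0.1) = (-0.1 - (-2))/(1 - (-2)) = 0.633333

P(-0.1) = 12×L_0(-0.1) + (-2)×L_1(-0.1)
P(-0.1) = 3.133333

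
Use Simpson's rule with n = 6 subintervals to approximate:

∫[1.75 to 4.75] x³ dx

f(x) = x³
a = 1.75, b = 4.75, n = 6
h = (b - a)/n = 0.500000

Simpson's rule: (h/3)[f(x₀) + 4f(x₁) + 2f(x₂) + ... + f(xₙ)]

x_0 = 1.7500, f(x_0) = 5.359375, coefficient = 1
x_1 = 2.2500, f(x_1) = 11.390625, coefficient = 4
x_2 = 2.7500, f(x_2) = 20.796875, coefficient = 2
x_3 = 3.2500, f(x_3) = 34.328125, coefficient = 4
x_4 = 3.7500, f(x_4) = 52.734375, coefficient = 2
x_5 = 4.2500, f(x_5) = 76.765625, coefficient = 4
x_6 = 4.7500, f(x_6) = 107.171875, coefficient = 1

I ≈ (0.500000/3) × 749.531250 = 124.921875
Exact value: 124.921875
Error: 0.000000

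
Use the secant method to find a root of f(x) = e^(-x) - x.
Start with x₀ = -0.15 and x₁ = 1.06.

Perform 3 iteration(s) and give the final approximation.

f(x) = e^(-x) - x
x₀ = -0.15, x₁ = 1.06

Secant formula: x_{n+1} = x_n - f(x_n)(x_n - x_{n-1})/(f(x_n) - f(x_{n-1}))

Iteration 1:
  f(-0.150000) = 1.311834
  f(1.060000) = -0.713544
  x_2 = 1.060000 - (-0.713544)×(1.060000 - (-0.150000))/(-0.713544 - 1.311834)
       = 0.633715
Iteration 2:
  f(1.060000) = -0.713544
  f(0.633715) = -0.103098
  x_3 = 0.633715 - (-0.103098)×(0.633715 - 1.060000)/(-0.103098 - (-0.713544))
       = 0.561720
Iteration 3:
  f(0.633715) = -0.103098
  f(0.561720) = 0.008508
  x_4 = 0.561720 - 0.008508×(0.561720 - 0.633715)/(0.008508 - (-0.103098))
       = 0.567208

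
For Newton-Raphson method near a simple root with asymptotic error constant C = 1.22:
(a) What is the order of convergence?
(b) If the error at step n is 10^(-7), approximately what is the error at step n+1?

(a) Newton-Raphson has quadratic (order 2) convergence near simple roots.
    This means |e_{n+1}| ≈ C|e_n|².

(b) With |e_n| = 10^(-7) and C = 1.22:
    |e_{n+1}| ≈ 1.22 × (10^(-7))² = 1.22 × 10^(-14)

(a) 2 (quadratic); (b) |e_{n+1}| ≈ 1.220e-14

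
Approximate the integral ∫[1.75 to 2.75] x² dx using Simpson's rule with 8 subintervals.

f(x) = x²
a = 1.75, b = 2.75, n = 8
h = (b - a)/n = 0.125000

Simpson's rule: (h/3)[f(x₀) + 4f(x₁) + 2f(x₂) + ... + f(xₙ)]

x_0 = 1.7500, f(x_0) = 3.062500, coefficient = 1
x_1 = 1.8750, f(x_1) = 3.515625, coefficient = 4
x_2 = 2.0000, f(x_2) = 4.000000, coefficient = 2
x_3 = 2.1250, f(x_3) = 4.515625, coefficient = 4
x_4 = 2.2500, f(x_4) = 5.062500, coefficient = 2
x_5 = 2.3750, f(x_5) = 5.640625, coefficient = 4
x_6 = 2.5000, f(x_6) = 6.250000, coefficient = 2
x_7 = 2.6250, f(x_7) = 6.890625, coefficient = 4
x_8 = 2.7500, f(x_8) = 7.562500, coefficient = 1

I ≈ (0.125000/3) × 123.500000 = 5.145833
Exact value: 5.145833
Error: 0.000000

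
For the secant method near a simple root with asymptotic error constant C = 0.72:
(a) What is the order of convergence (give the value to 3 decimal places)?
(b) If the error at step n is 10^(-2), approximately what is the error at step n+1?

(a) Secant method has superlinear convergence with order φ = (1+√5)/2 ≈ 1.618.
    This means |e_{n+1}| ≈ C|e_n|^1.618.

(b) With |e_n| = 10^(-2) and C = 0.72:
    |e_{n+1}| ≈ 0.72 × (10^(-2))^1.618 = 0.72 × 10^(-3.24)

(a) ≈ 1.618 (golden ratio); (b) |e_{n+1}| ≈ 4.181e-04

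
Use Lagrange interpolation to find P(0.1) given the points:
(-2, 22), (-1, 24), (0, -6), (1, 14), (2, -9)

Lagrange interpolation formula:
P(x) = Σ yᵢ × Lᵢ(x)
where Lᵢ(x) = Π_{j≠i} (x - xⱼ)/(xᵢ - xⱼ)

L_0(0.1) = (0.1 - (-1))/(-2 - (-1)) × (0.1 - 0)/(-2 - 0) × (0.1 - 1)/(-2 - 1) × (0.1 - 2)/(-2 - 2) = 0.007838
L_1(0.1) = (0.1 - (-2))/(-1 - (-2)) × (0.1 - 0)/(-1 - 0) × (0.1 - 1)/(-1 - 1) × (0.1 - 2)/(-1 - 2) = -0.059850
L_2(0.1) = (0.1 - (-2))/(0 - (-2)) × (0.1 - (-1))/(0 - (-1)) × (0.1 - 1)/(0 - 1) × (0.1 - 2)/(0 - 2) = 0.987525
L_3(0.1) = (0.1 - (-2))/(1 - (-2)) × (0.1 - (-1))/(1 - (-1)) × (0.1 - 0)/(1 - 0) × (0.1 - 2)/(1 - 2) = 0.073150
L_4(0.1) = (0.1 - (-2))/(2 - (-2)) × (0.1 - (-1))/(2 - (-1)) × (0.1 - 0)/(2 - 0) × (0.1 - 1)/(2 - 1) = -0.008663

P(0.1) = 22×L_0(0.1) + 24×L_1(0.1) + (-6)×L_2(0.1) + 14×L_3(0.1) + (-9)×L_4(0.1)
P(0.1) = -6.087063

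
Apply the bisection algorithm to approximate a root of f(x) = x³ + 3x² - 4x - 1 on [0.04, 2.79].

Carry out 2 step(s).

f(x) = x³ + 3x² - 4x - 1
Initial interval: [0.04, 2.79]

Iteration 1:
  c_1 = (0.040000 + 2.790000)/2 = 1.415000
  f(c_1) = f(1.415000) = 2.179823
  f(a) × f(c) < 0, new interval: [0.040000, 1.415000]
Iteration 2:
  c_2 = (0.040000 + 1.415000)/2 = 0.727500
  f(c_2) = f(0.727500) = -1.937197
  f(a) × f(c) ≥ 0, new interval: [0.727500, 1.415000]

After 2 iteration(s), the approximation is c_2 = 0.727500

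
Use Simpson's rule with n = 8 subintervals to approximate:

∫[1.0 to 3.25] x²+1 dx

f(x) = x²+1
a = 1.0, b = 3.25, n = 8
h = (b - a)/n = 0.281250

Simpson's rule: (h/3)[f(x₀) + 4f(x₁) + 2f(x₂) + ... + f(xₙ)]

x_0 = 1.0000, f(x_0) = 2.000000, coefficient = 1
x_1 = 1.2812, f(x_1) = 2.641602, coefficient = 4
x_2 = 1.5625, f(x_2) = 3.441406, coefficient = 2
x_3 = 1.8438, f(x_3) = 4.399414, coefficient = 4
x_4 = 2.1250, f(x_4) = 5.515625, coefficient = 2
x_5 = 2.4062, f(x_5) = 6.790039, coefficient = 4
x_6 = 2.6875, f(x_6) = 8.222656, coefficient = 2
x_7 = 2.9688, f(x_7) = 9.813477, coefficient = 4
x_8 = 3.2500, f(x_8) = 11.562500, coefficient = 1

I ≈ (0.281250/3) × 142.500000 = 13.359375
Exact value: 13.359375
Error: 0.000000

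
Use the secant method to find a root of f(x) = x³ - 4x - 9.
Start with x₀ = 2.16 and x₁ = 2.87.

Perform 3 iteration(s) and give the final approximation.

f(x) = x³ - 4x - 9
x₀ = 2.16, x₁ = 2.87

Secant formula: x_{n+1} = x_n - f(x_n)(x_n - x_{n-1})/(f(x_n) - f(x_{n-1}))

Iteration 1:
  f(2.160000) = -7.562304
  f(2.870000) = 3.159903
  x_2 = 2.870000 - 3.159903×(2.870000 - 2.160000)/(3.159903 - (-7.562304))
       = 2.660758
Iteration 2:
  f(2.870000) = 3.159903
  f(2.660758) = -0.805834
  x_3 = 2.660758 - (-0.805834)×(2.660758 - 2.870000)/(-0.805834 - 3.159903)
       = 2.703276
Iteration 3:
  f(2.660758) = -0.805834
  f(2.703276) = -0.058369
  x_4 = 2.703276 - (-0.058369)×(2.703276 - 2.660758)/(-0.058369 - (-0.805834))
       = 2.706596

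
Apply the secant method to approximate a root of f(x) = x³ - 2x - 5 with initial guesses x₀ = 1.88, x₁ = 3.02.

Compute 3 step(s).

f(x) = x³ - 2x - 5
x₀ = 1.88, x₁ = 3.02

Secant formula: x_{n+1} = x_n - f(x_n)(x_n - x_{n-1})/(f(x_n) - f(x_{n-1}))

Iteration 1:
  f(1.880000) = -2.115328
  f(3.020000) = 16.503608
  x_2 = 3.020000 - 16.503608×(3.020000 - 1.880000)/(16.503608 - (-2.115328))
       = 2.009517
Iteration 2:
  f(3.020000) = 16.503608
  f(2.009517) = -0.904283
  x_3 = 2.009517 - (-0.904283)×(2.009517 - 3.020000)/(-0.904283 - 16.503608)
       = 2.062009
Iteration 3:
  f(2.009517) = -0.904283
  f(2.062009) = -0.356606
  x_4 = 2.062009 - (-0.356606)×(2.062009 - 2.009517)/(-0.356606 - (-0.904283))
       = 2.096187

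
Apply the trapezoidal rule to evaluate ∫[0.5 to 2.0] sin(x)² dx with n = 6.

f(x) = sin(x)²
a = 0.5, b = 2.0, n = 6
h = (b - a)/n = 0.250000

Trapezoidal rule: (h/2)[f(x₀) + 2f(x₁) + 2f(x₂) + ... + f(xₙ)]

x_0 = 0.5000, f(x_0) = 0.229849, coefficient = 1
x_1 = 0.7500, f(x_1) = 0.464631, coefficient = 2
x_2 = 1.0000, f(x_2) = 0.708073, coefficient = 2
x_3 = 1.2500, f(x_3) = 0.900572, coefficient = 2
x_4 = 1.5000, f(x_4) = 0.994996, coefficient = 2
x_5 = 1.7500, f(x_5) = 0.968228, coefficient = 2
x_6 = 2.0000, f(x_6) = 0.826822, coefficient = 1

I ≈ (0.250000/2) × 9.129673 = 1.141209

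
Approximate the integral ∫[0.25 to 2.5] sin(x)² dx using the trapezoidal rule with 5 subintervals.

f(x) = sin(x)²
a = 0.25, b = 2.5, n = 5
h = (b - a)/n = 0.450000

Trapezoidal rule: (h/2)[f(x₀) + 2f(x₁) + 2f(x₂) + ... + f(xₙ)]

x_0 = 0.2500, f(x_0) = 0.061209, coefficient = 1
x_1 = 0.7000, f(x_1) = 0.415016, coefficient = 2
x_2 = 1.1500, f(x_2) = 0.833138, coefficient = 2
x_3 = 1.6000, f(x_3) = 0.999147, coefficient = 2
x_4 = 2.0500, f(x_4) = 0.787412, coefficient = 2
x_5 = 2.5000, f(x_5) = 0.358169, coefficient = 1

I ≈ (0.450000/2) × 6.488805 = 1.459981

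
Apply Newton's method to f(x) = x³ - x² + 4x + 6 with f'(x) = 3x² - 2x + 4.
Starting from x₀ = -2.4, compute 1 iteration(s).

f(x) = x³ - x² + 4x + 6
f'(x) = 3x² - 2x + 4
x₀ = -2.4

Newton-Raphson formula: x_{n+1} = x_n - f(x_n)/f'(x_n)

Iteration 1:
  f(-2.400000) = -23.184000
  f'(-2.400000) = 26.080000
  x_1 = -2.400000 - (-23.184000)/26.080000 = -1.511043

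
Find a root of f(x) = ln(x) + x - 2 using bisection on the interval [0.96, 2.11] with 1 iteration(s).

f(x) = ln(x) + x - 2
Initial interval: [0.96, 2.11]

Iteration 1:
  c_1 = (0.960000 + 2.110000)/2 = 1.535000
  f(c_1) = f(1.535000) = -0.036470
  f(a) × f(c) ≥ 0, new interval: [1.535000, 2.110000]

After 1 iteration(s), the approximation is c_1 = 1.535000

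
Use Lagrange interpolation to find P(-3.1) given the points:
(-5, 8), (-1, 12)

Lagrange interpolation formula:
P(x) = Σ yᵢ × Lᵢ(x)
where Lᵢ(x) = Π_{j≠i} (x - xⱼ)/(xᵢ - xⱼ)

L_0(-3.1) = (-3.1 - (-1))/(-5 - (-1)) = 0.525000
L_1(-3.1) = (-3.1 - (-5))/(-1 - (-5)) = 0.475000

P(-3.1) = 8×L_0(-3.1) + 12×L_1(-3.1)
P(-3.1) = 9.900000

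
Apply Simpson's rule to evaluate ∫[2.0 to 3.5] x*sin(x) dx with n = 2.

f(x) = x*sin(x)
a = 2.0, b = 3.5, n = 2
h = (b - a)/n = 0.750000

Simpson's rule: (h/3)[f(x₀) + 4f(x₁) + 2f(x₂) + ... + f(xₙ)]

x_0 = 2.0000, f(x_0) = 1.818595, coefficient = 1
x_1 = 2.7500, f(x_1) = 1.049568, coefficient = 4
x_2 = 3.5000, f(x_2) = -1.227741, coefficient = 1

I ≈ (0.750000/3) × 4.789124 = 1.197281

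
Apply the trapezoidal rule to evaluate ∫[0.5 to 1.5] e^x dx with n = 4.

f(x) = e^x
a = 0.5, b = 1.5, n = 4
h = (b - a)/n = 0.250000

Trapezoidal rule: (h/2)[f(x₀) + 2f(x₁) + 2f(x₂) + ... + f(xₙ)]

x_0 = 0.5000, f(x_0) = 1.648721, coefficient = 1
x_1 = 0.7500, f(x_1) = 2.117000, coefficient = 2
x_2 = 1.0000, f(x_2) = 2.718282, coefficient = 2
x_3 = 1.2500, f(x_3) = 3.490343, coefficient = 2
x_4 = 1.5000, f(x_4) = 4.481689, coefficient = 1

I ≈ (0.250000/2) × 22.781660 = 2.847707
Exact value: 2.832968
Error: 0.014740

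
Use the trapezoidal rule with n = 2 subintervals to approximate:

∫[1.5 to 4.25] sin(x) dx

f(x) = sin(x)
a = 1.5, b = 4.25, n = 2
h = (b - a)/n = 1.375000

Trapezoidal rule: (h/2)[f(x₀) + 2f(x₁) + 2f(x₂) + ... + f(xₙ)]

x_0 = 1.5000, f(x_0) = 0.997495, coefficient = 1
x_1 = 2.8750, f(x_1) = 0.263446, coefficient = 2
x_2 = 4.2500, f(x_2) = -0.894989, coefficient = 1

I ≈ (1.375000/2) × 0.629398 = 0.432711
Exact value: 0.516825
Error: 0.084114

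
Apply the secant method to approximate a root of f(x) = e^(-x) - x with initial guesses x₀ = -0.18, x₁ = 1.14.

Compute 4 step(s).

f(x) = e^(-x) - x
x₀ = -0.18, x₁ = 1.14

Secant formula: x_{n+1} = x_n - f(x_n)(x_n - x_{n-1})/(f(x_n) - f(x_{n-1}))

Iteration 1:
  f(-0.180000) = 1.377217
  f(1.140000) = -0.820181
  x_2 = 1.140000 - (-0.820181)×(1.140000 - (-0.180000))/(-0.820181 - 1.377217)
       = 0.647309
Iteration 2:
  f(1.140000) = -0.820181
  f(0.647309) = -0.123856
  x_3 = 0.647309 - (-0.123856)×(0.647309 - 1.140000)/(-0.123856 - (-0.820181))
       = 0.559673
Iteration 3:
  f(0.647309) = -0.123856
  f(0.559673) = 0.011723
  x_4 = 0.559673 - 0.011723×(0.559673 - 0.647309)/(0.011723 - (-0.123856))
       = 0.567250
Iteration 4:
  f(0.559673) = 0.011723
  f(0.567250) = -0.000168
  x_5 = 0.567250 - (-0.000168)×(0.567250 - 0.559673)/(-0.000168 - 0.011723)
       = 0.567143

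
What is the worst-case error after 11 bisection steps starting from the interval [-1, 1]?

Bisection error bound: |error| ≤ (b-a)/2^n
|error| ≤ (1 - (-1))/2^11 = 2/2^11
|error| ≤ 0.0009765625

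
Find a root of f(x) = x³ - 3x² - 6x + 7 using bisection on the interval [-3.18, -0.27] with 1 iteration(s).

f(x) = x³ - 3x² - 6x + 7
Initial interval: [-3.18, -0.27]

Iteration 1:
  c_1 = (-3.180000 + (-0.270000))/2 = -1.725000
  f(c_1) = f(-1.725000) = 3.290172
  f(a) × f(c) < 0, new interval: [-3.180000, -1.725000]

After 1 iteration(s), the approximation is c_1 = -1.725000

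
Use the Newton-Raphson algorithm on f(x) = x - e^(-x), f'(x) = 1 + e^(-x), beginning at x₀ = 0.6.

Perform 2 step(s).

f(x) = x - e^(-x)
f'(x) = 1 + e^(-x)
x₀ = 0.6

Newton-Raphson formula: x_{n+1} = x_n - f(x_n)/f'(x_n)

Iteration 1:
  f(0.600000) = 0.051188
  f'(0.600000) = 1.548812
  x_1 = 0.600000 - 0.051188/1.548812 = 0.566950
Iteration 2:
  f(0.566950) = -0.000303
  f'(0.566950) = 1.567253
  x_2 = 0.566950 - (-0.000303)/1.567253 = 0.567143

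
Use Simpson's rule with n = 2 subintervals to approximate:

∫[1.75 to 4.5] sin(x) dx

f(x) = sin(x)
a = 1.75, b = 4.5, n = 2
h = (b - a)/n = 1.375000

Simpson's rule: (h/3)[f(x₀) + 4f(x₁) + 2f(x₂) + ... + f(xₙ)]

x_0 = 1.7500, f(x_0) = 0.983986, coefficient = 1
x_1 = 3.1250, f(x_1) = 0.016592, coefficient = 4
x_2 = 4.5000, f(x_2) = -0.977530, coefficient = 1

I ≈ (1.375000/3) × 0.072823 = 0.033377
Exact value: 0.032550
Error: 0.000828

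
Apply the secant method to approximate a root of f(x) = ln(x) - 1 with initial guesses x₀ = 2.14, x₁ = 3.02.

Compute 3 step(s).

f(x) = ln(x) - 1
x₀ = 2.14, x₁ = 3.02

Secant formula: x_{n+1} = x_n - f(x_n)(x_n - x_{n-1})/(f(x_n) - f(x_{n-1}))

Iteration 1:
  f(2.140000) = -0.239194
  f(3.020000) = 0.105257
  x_2 = 3.020000 - 0.105257×(3.020000 - 2.140000)/(0.105257 - (-0.239194))
       = 2.751091
Iteration 2:
  f(3.020000) = 0.105257
  f(2.751091) = 0.011998
  x_3 = 2.751091 - 0.011998×(2.751091 - 3.020000)/(0.011998 - 0.105257)
       = 2.716497
Iteration 3:
  f(2.751091) = 0.011998
  f(2.716497) = -0.000657
  x_4 = 2.716497 - (-0.000657)×(2.716497 - 2.751091)/(-0.000657 - 0.011998)
       = 2.718293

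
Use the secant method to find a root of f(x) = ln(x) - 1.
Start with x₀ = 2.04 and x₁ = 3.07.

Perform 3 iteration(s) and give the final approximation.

f(x) = ln(x) - 1
x₀ = 2.04, x₁ = 3.07

Secant formula: x_{n+1} = x_n - f(x_n)(x_n - x_{n-1})/(f(x_n) - f(x_{n-1}))

Iteration 1:
  f(2.040000) = -0.287050
  f(3.070000) = 0.121678
  x_2 = 3.070000 - 0.121678×(3.070000 - 2.040000)/(0.121678 - (-0.287050))
       = 2.763371
Iteration 2:
  f(3.070000) = 0.121678
  f(2.763371) = 0.016451
  x_3 = 2.763371 - 0.016451×(2.763371 - 3.070000)/(0.016451 - 0.121678)
       = 2.715432
Iteration 3:
  f(2.763371) = 0.016451
  f(2.715432) = -0.001049
  x_4 = 2.715432 - (-0.001049)×(2.715432 - 2.763371)/(-0.001049 - 0.016451)
       = 2.718305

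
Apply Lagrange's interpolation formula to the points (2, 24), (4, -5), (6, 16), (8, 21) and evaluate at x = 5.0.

Lagrange interpolation formula:
P(x) = Σ yᵢ × Lᵢ(x)
where Lᵢ(x) = Π_{j≠i} (x - xⱼ)/(xᵢ - xⱼ)

L_0(5.0) = (5.0 - 4)/(2 - 4) × (5.0 - 6)/(2 - 6) × (5.0 - 8)/(2 - 8) = -0.062500
L_1(5.0) = (5.0 - 2)/(4 - 2) × (5.0 - 6)/(4 - 6) × (5.0 - 8)/(4 - 8) = 0.562500
L_2(5.0) = (5.0 - 2)/(6 - 2) × (5.0 - 4)/(6 - 4) × (5.0 - 8)/(6 - 8) = 0.562500
L_3(5.0) = (5.0 - 2)/(8 - 2) × (5.0 - 4)/(8 - 4) × (5.0 - 6)/(8 - 6) = -0.062500

P(5.0) = 24×L_0(5.0) + (-5)×L_1(5.0) + 16×L_2(5.0) + 21×L_3(5.0)
P(5.0) = 3.375000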